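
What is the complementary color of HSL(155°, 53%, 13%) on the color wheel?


Complement = opposite side of color wheel = hue + 180°
H' = (155 + 180) mod 360 = 335°
S and L unchanged.
= HSL(335°, 53%, 13%)


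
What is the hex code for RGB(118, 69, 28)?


R = 118 → 76 (hex)
G = 69 → 45 (hex)
B = 28 → 1C (hex)
Hex = #76451C


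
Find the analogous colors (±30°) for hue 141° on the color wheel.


Base hue: 141°
Left analog: (141 - 30) mod 360 = 111°
Right analog: (141 + 30) mod 360 = 171°
Analogous hues = 111° and 171°


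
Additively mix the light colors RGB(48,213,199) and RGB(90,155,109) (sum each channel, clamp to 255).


Additive: each channel = min(255, C₁+C₂)
R: 48+90 = 138 → 138
G: 213+155 = 368 → 255
B: 199+109 = 308 → 255
= RGB(138, 255, 255)


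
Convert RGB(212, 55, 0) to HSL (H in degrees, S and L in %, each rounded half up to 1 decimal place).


Normalize: R'=212/255≈0.8314, G'=55/255≈0.2157, B'=0/255≈0.0000
Max=212/255, Min=0/255, Δ=Max-Min=212/255
L = (Max+Min)/2 = (212+0)/510 = 212/510 = 0.41568… → L = 41.6%
L ≤ 0.5 → S = Δ/(Max+Min) = 212/(212+0) = 212/212 = 1 → S = 100.0%
(the 1/255 factors cancel in S and H, so raw channel differences can be used)
Max is R' → H = 60 × (((G-B)/Δ) mod 6) = 60 × (((55-0)/212) mod 6)
  55/212 = 0.2594…
  H = 60 × 0.2594… = 15.566…° → H = 15.6°
= HSL(15.6°, 100.0%, 41.6%)


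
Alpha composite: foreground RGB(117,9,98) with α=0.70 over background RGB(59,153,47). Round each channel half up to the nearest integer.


C = α×F + (1-α)×B, with 1-α = 0.30
R: 0.70×117 + 0.30×59 = 81.90 + 17.70 = 99.60 → 100
G: 0.70×9 + 0.30×153 = 6.30 + 45.90 = 52.20 → 52
B: 0.70×98 + 0.30×47 = 68.60 + 14.10 = 82.70 → 83
= RGB(100, 52, 83)


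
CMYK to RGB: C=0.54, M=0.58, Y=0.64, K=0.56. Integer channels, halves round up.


R = 255 × (1-C) × (1-K) = 255 × 0.46 × 0.44 = 51.612 → 52
G = 255 × (1-M) × (1-K) = 255 × 0.42 × 0.44 = 47.124 → 47
B = 255 × (1-Y) × (1-K) = 255 × 0.36 × 0.44 = 40.392 → 40
= RGB(52, 47, 40)


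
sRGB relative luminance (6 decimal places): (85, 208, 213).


Linearize each channel (sRGB transfer function): c = v/255; c_lin = c/12.92 if c ≤ 0.04045, else ((c+0.055)/1.055)^2.4
  R: 85/255 ≈ 0.333333 > 0.04045 → ((0.333333+0.055)/1.055)^2.4 ≈ 0.090842
  G: 208/255 ≈ 0.815686 > 0.04045 → ((0.815686+0.055)/1.055)^2.4 ≈ 0.630757
  B: 213/255 ≈ 0.835294 > 0.04045 → ((0.835294+0.055)/1.055)^2.4 ≈ 0.665387
R_lin = 0.090842, G_lin = 0.630757, B_lin = 0.665387
L = 0.2126×R + 0.7152×G + 0.0722×B
L = 0.2126×0.090842 + 0.7152×0.630757 + 0.0722×0.665387
L ≈ 0.518471


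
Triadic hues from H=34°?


Triadic: equally spaced at 120° intervals
H1 = 34°
H2 = (34 + 120) mod 360 = 154°
H3 = (34 + 240) mod 360 = 274°
Triadic = 34°, 154°, 274°


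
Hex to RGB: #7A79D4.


7A → 122 (R)
79 → 121 (G)
D4 → 212 (B)
= RGB(122, 121, 212)


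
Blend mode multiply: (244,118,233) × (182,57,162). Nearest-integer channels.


Multiply: C = A×B/255, rounded to nearest integer
R: 244×182/255 = 44408/255 ≈ 174.149 → 174
G: 118×57/255 = 6726/255 ≈ 26.376 → 26
B: 233×162/255 = 37746/255 ≈ 148.024 → 148
= RGB(174, 26, 148)


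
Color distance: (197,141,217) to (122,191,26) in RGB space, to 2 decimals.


d = √[(R₁-R₂)² + (G₁-G₂)² + (B₁-B₂)²]
d = √[(197-122)² + (141-191)² + (217-26)²]
d = √[5625 + 2500 + 36481]
d = √44606
d ≈ 211.20


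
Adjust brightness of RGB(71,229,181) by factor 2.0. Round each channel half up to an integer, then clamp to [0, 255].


Multiply each channel by 2.0, round half up, clamp to [0, 255]
R: 71×2.0 = 142
G: 229×2.0 = 458 → clamp → 255
B: 181×2.0 = 362 → clamp → 255
= RGB(142, 255, 255)


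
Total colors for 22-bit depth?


Colors = 2^bits = 2^22
= 4,194,304 colors


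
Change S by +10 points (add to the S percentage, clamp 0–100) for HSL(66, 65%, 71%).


Original S = 65%
Adjustment = +10 percentage points
New S = 65 + (10) = 75
Clamp to [0, 100] → 75
= HSL(66°, 75%, 71%)


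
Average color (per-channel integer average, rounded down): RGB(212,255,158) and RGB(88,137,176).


Midpoint: each channel = ⌊(C₁+C₂)/2⌋
R: ⌊(212+88)/2⌋ = 150
G: ⌊(255+137)/2⌋ = 196
B: ⌊(158+176)/2⌋ = 167
= RGB(150, 196, 167)


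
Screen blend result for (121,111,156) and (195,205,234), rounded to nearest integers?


Screen: C = 255 - (255-A)×(255-B)/255, rounded to nearest integer
R: 255 - (255-121)×(255-195)/255 = 255 - 8040/255 ≈ 255 - 31.529 = 223.471 → 223
G: 255 - (255-111)×(255-205)/255 = 255 - 7200/255 ≈ 255 - 28.235 = 226.765 → 227
B: 255 - (255-156)×(255-234)/255 = 255 - 2079/255 ≈ 255 - 8.153 = 246.847 → 247
= RGB(223, 227, 247)


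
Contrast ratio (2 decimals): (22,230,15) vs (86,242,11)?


Linearize each sRGB channel c=v/255: c/12.92 if c ≤ 0.04045 else ((c+0.055)/1.055)^2.4
L = 0.2126×R_lin + 0.7152×G_lin + 0.0722×B_lin
Color 1 (22,230,15):
  R=22: 22/255≈0.0863 > 0.04045 → ((0.0863+0.055)/1.055)^2.4 ≈ 0.00802
  G=230: 230/255≈0.9020 > 0.04045 → ((0.9020+0.055)/1.055)^2.4 ≈ 0.79130
  B=15: 15/255≈0.0588 > 0.04045 → ((0.0588+0.055)/1.055)^2.4 ≈ 0.00478
  L1 = 0.2126×0.00802 + 0.7152×0.79130 + 0.0722×0.00478 ≈ 0.56799
Color 2 (86,242,11):
  R=86: 86/255≈0.3373 > 0.04045 → ((0.3373+0.055)/1.055)^2.4 ≈ 0.09306
  G=242: 242/255≈0.9490 > 0.04045 → ((0.9490+0.055)/1.055)^2.4 ≈ 0.88792
  B=11: 11/255≈0.0431 > 0.04045 → ((0.0431+0.055)/1.055)^2.4 ≈ 0.00335
  L2 = 0.2126×0.09306 + 0.7152×0.88792 + 0.0722×0.00335 ≈ 0.65507
Lighter = 0.65507, Darker = 0.56799
Ratio = (L_lighter + 0.05) / (L_darker + 0.05)
Ratio = (0.65507 + 0.05) / (0.56799 + 0.05) = 0.70507 / 0.61799 ≈ 1.1409
Ratio ≈ 1.14:1


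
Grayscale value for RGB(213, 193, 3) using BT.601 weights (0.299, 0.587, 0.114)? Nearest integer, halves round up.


Gray = 0.299×R + 0.587×G + 0.114×B
Gray = 0.299×213 + 0.587×193 + 0.114×3
Gray = 63.687 + 113.291 + 0.342
Gray = 177.320 → round half up → 177
Gray = 177


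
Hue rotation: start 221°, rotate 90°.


New hue = (H + rotation) mod 360
New hue = (221 + 90) mod 360
= 311 mod 360
= 311°


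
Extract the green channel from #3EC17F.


Color: #3EC17F
R = 3E = 62
G = C1 = 193
B = 7F = 127
Green = 193


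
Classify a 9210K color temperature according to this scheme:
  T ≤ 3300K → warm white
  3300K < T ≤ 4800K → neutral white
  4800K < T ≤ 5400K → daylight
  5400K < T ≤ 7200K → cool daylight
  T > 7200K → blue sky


Temperature: 9210K
9210K > 7200K → blue sky
Classification: blue sky


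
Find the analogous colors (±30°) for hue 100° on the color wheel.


Base hue: 100°
Left analog: (100 - 30) mod 360 = 70°
Right analog: (100 + 30) mod 360 = 130°
Analogous hues = 70° and 130°


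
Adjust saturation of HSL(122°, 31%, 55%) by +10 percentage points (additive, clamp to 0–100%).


Original S = 31%
Adjustment = +10 percentage points
New S = 31 + (10) = 41
Clamp to [0, 100] → 41
= HSL(122°, 41%, 55%)


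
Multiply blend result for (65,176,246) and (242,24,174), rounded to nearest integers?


Multiply: C = A×B/255, rounded to nearest integer
R: 65×242/255 = 15730/255 ≈ 61.686 → 62
G: 176×24/255 = 4224/255 ≈ 16.565 → 17
B: 246×174/255 = 42804/255 ≈ 167.859 → 168
= RGB(62, 17, 168)


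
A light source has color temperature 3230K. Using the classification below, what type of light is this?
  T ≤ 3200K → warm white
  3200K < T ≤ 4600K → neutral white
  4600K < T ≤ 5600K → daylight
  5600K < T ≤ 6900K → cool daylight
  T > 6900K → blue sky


Temperature: 3230K
3200K < 3230K ≤ 4600K → neutral white
Classification: neutral white


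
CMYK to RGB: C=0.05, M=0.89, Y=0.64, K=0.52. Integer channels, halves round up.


R = 255 × (1-C) × (1-K) = 255 × 0.95 × 0.48 = 116.28 → 116
G = 255 × (1-M) × (1-K) = 255 × 0.11 × 0.48 = 13.464 → 13
B = 255 × (1-Y) × (1-K) = 255 × 0.36 × 0.48 = 44.064 → 44
= RGB(116, 13, 44)


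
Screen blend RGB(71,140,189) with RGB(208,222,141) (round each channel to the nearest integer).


Screen: C = 255 - (255-A)×(255-B)/255, rounded to nearest integer
R: 255 - (255-71)×(255-208)/255 = 255 - 8648/255 ≈ 255 - 33.914 = 221.086 → 221
G: 255 - (255-140)×(255-222)/255 = 255 - 3795/255 ≈ 255 - 14.882 = 240.118 → 240
B: 255 - (255-189)×(255-141)/255 = 255 - 7524/255 ≈ 255 - 29.506 = 225.494 → 225
= RGB(221, 240, 225)


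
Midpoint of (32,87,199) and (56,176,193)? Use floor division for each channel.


Midpoint: each channel = ⌊(C₁+C₂)/2⌋
R: ⌊(32+56)/2⌋ = 44
G: ⌊(87+176)/2⌋ = 131
B: ⌊(199+193)/2⌋ = 196
= RGB(44, 131, 196)


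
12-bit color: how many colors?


Colors = 2^bits = 2^12
= 4,096 colors


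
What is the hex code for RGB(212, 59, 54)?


R = 212 → D4 (hex)
G = 59 → 3B (hex)
B = 54 → 36 (hex)
Hex = #D43B36


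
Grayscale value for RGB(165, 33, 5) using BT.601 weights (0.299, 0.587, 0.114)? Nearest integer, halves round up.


Gray = 0.299×R + 0.587×G + 0.114×B
Gray = 0.299×165 + 0.587×33 + 0.114×5
Gray = 49.335 + 19.371 + 0.570
Gray = 69.276 → round half up → 69
Gray = 69


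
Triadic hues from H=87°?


Triadic: equally spaced at 120° intervals
H1 = 87°
H2 = (87 + 120) mod 360 = 207°
H3 = (87 + 240) mod 360 = 327°
Triadic = 87°, 207°, 327°


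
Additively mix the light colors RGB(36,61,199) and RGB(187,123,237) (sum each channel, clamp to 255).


Additive: each channel = min(255, C₁+C₂)
R: 36+187 = 223 → 223
G: 61+123 = 184 → 184
B: 199+237 = 436 → 255
= RGB(223, 184, 255)


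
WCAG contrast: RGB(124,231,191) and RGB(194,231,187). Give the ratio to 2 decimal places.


Linearize each sRGB channel c=v/255: c/12.92 if c ≤ 0.04045 else ((c+0.055)/1.055)^2.4
L = 0.2126×R_lin + 0.7152×G_lin + 0.0722×B_lin
Color 1 (124,231,191):
  R=124: 124/255≈0.4863 > 0.04045 → ((0.4863+0.055)/1.055)^2.4 ≈ 0.20156
  G=231: 231/255≈0.9059 > 0.04045 → ((0.9059+0.055)/1.055)^2.4 ≈ 0.79910
  B=191: 191/255≈0.7490 > 0.04045 → ((0.7490+0.055)/1.055)^2.4 ≈ 0.52100
  L1 = 0.2126×0.20156 + 0.7152×0.79910 + 0.0722×0.52100 ≈ 0.65199
Color 2 (194,231,187):
  R=194: 194/255≈0.7608 > 0.04045 → ((0.7608+0.055)/1.055)^2.4 ≈ 0.53948
  G=231: 231/255≈0.9059 > 0.04045 → ((0.9059+0.055)/1.055)^2.4 ≈ 0.79910
  B=187: 187/255≈0.7333 > 0.04045 → ((0.7333+0.055)/1.055)^2.4 ≈ 0.49693
  L2 = 0.2126×0.53948 + 0.7152×0.79910 + 0.0722×0.49693 ≈ 0.72209
Lighter = 0.72209, Darker = 0.65199
Ratio = (L_lighter + 0.05) / (L_darker + 0.05)
Ratio = (0.72209 + 0.05) / (0.65199 + 0.05) = 0.77209 / 0.70199 ≈ 1.0999
Ratio ≈ 1.10:1


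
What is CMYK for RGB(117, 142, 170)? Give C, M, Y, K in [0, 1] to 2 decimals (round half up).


R'=117/255≈0.4588, G'=142/255≈0.5569, B'=170/255≈0.6667
K = 1 - max(R',G',B') = 1 - 170/255 = 85/255 = 0.33333… → 0.33
(1-R'-K)/(1-K) simplifies to (max-R)/max with max = 170:
C = (170-117)/170 = 53/170 = 0.31176… → 0.31
M = (170-142)/170 = 28/170 = 0.16470… → 0.16
Y = (170-170)/170 = 0/170 = 0 → 0.00
= CMYK(0.31, 0.16, 0.00, 0.33)


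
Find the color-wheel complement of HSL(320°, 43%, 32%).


Complement = opposite side of color wheel = hue + 180°
H' = (320 + 180) mod 360 = 140°
S and L unchanged.
= HSL(140°, 43%, 32%)


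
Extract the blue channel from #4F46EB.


Color: #4F46EB
R = 4F = 79
G = 46 = 70
B = EB = 235
Blue = 235


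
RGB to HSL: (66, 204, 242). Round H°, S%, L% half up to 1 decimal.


Normalize: R'=66/255≈0.2588, G'=204/255≈0.8000, B'=242/255≈0.9490
Max=242/255, Min=66/255, Δ=Max-Min=176/255
L = (Max+Min)/2 = (242+66)/510 = 308/510 = 0.60392… → L = 60.4%
L > 0.5 → S = Δ/(2-Max-Min) = 176/(510-242-66) = 176/202 = 0.87128… → S = 87.1%
(the 1/255 factors cancel in S and H, so raw channel differences can be used)
Max is B' → H = 60 × ((R-G)/Δ + 4) = 60 × ((66-204)/176 + 4)
  -138/176 + 4 = -0.7840… + 4 = 3.2159…
  H = 60 × 3.2159… = 192.954…° → H = 193.0°
= HSL(193.0°, 87.1%, 60.4%)


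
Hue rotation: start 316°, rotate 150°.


New hue = (H + rotation) mod 360
New hue = (316 + 150) mod 360
= 466 mod 360
= 106°


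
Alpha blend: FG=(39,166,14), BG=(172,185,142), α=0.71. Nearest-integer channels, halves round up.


C = α×F + (1-α)×B, with 1-α = 0.29
R: 0.71×39 + 0.29×172 = 27.69 + 49.88 = 77.57 → 78
G: 0.71×166 + 0.29×185 = 117.86 + 53.65 = 171.51 → 172
B: 0.71×14 + 0.29×142 = 9.94 + 41.18 = 51.12 → 51
= RGB(78, 172, 51)


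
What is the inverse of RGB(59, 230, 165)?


Invert: (255-R, 255-G, 255-B)
R: 255-59 = 196
G: 255-230 = 25
B: 255-165 = 90
= RGB(196, 25, 90)


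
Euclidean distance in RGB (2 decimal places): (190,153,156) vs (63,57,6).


d = √[(R₁-R₂)² + (G₁-G₂)² + (B₁-B₂)²]
d = √[(190-63)² + (153-57)² + (156-6)²]
d = √[16129 + 9216 + 22500]
d = √47845
d ≈ 218.73


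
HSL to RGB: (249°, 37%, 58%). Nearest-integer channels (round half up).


H=249°, S=0.37, L=0.58
C = (1-|2L-1|)×S = (1-|0.16|)×0.37 = 0.3108
H' = H/60 = 249/60 ≈ 4.1500; X = C×(1-|H' mod 2 - 1|) = 0.04662
m = L - C/2 = 0.58 - 0.1554 = 0.4246
Sector ⌊H'⌋ = 4 → (R',G',B') = (0.04662, 0.0, 0.3108)
RGB = ((R'+m)×255, (G'+m)×255, (B'+m)×255) = (120.1611, 108.273, 187.527)
Round half up → RGB(120, 108, 188)


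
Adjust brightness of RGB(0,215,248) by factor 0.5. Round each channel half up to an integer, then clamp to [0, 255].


Multiply each channel by 0.5, round half up, clamp to [0, 255]
R: 0×0.5 = 0
G: 215×0.5 = 107.5 → round → 108
B: 248×0.5 = 124
= RGB(0, 108, 124)


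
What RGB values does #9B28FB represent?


9B → 155 (R)
28 → 40 (G)
FB → 251 (B)
= RGB(155, 40, 251)


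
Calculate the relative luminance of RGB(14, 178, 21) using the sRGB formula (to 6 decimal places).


Linearize each channel (sRGB transfer function): c = v/255; c_lin = c/12.92 if c ≤ 0.04045, else ((c+0.055)/1.055)^2.4
  R: 14/255 ≈ 0.054902 > 0.04045 → ((0.054902+0.055)/1.055)^2.4 ≈ 0.004391
  G: 178/255 ≈ 0.698039 > 0.04045 → ((0.698039+0.055)/1.055)^2.4 ≈ 0.445201
  B: 21/255 ≈ 0.082353 > 0.04045 → ((0.082353+0.055)/1.055)^2.4 ≈ 0.007499
R_lin = 0.004391, G_lin = 0.445201, B_lin = 0.007499
L = 0.2126×R + 0.7152×G + 0.0722×B
L = 0.2126×0.004391 + 0.7152×0.445201 + 0.0722×0.007499
L ≈ 0.319883


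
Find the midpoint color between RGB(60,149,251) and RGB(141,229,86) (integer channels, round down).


Midpoint: each channel = ⌊(C₁+C₂)/2⌋
R: ⌊(60+141)/2⌋ = 100
G: ⌊(149+229)/2⌋ = 189
B: ⌊(251+86)/2⌋ = 168
= RGB(100, 189, 168)


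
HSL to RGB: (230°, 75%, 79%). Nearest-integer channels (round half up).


H=230°, S=0.75, L=0.79
C = (1-|2L-1|)×S = (1-|0.58|)×0.75 = 0.315
H' = H/60 = 230/60 ≈ 3.8333; X = C×(1-|H' mod 2 - 1|) = 0.0525
m = L - C/2 = 0.79 - 0.1575 = 0.6325
Sector ⌊H'⌋ = 3 → (R',G',B') = (0.0, 0.0525, 0.315)
RGB = ((R'+m)×255, (G'+m)×255, (B'+m)×255) = (161.2875, 174.675, 241.6125)
Round half up → RGB(161, 175, 242)


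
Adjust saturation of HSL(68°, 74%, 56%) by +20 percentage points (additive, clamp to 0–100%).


Original S = 74%
Adjustment = +20 percentage points
New S = 74 + (20) = 94
Clamp to [0, 100] → 94
= HSL(68°, 94%, 56%)


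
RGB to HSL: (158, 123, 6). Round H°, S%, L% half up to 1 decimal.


Normalize: R'=158/255≈0.6196, G'=123/255≈0.4824, B'=6/255≈0.0235
Max=158/255, Min=6/255, Δ=Max-Min=152/255
L = (Max+Min)/2 = (158+6)/510 = 164/510 = 0.32156… → L = 32.2%
L ≤ 0.5 → S = Δ/(Max+Min) = 152/(158+6) = 152/164 = 0.92682… → S = 92.7%
(the 1/255 factors cancel in S and H, so raw channel differences can be used)
Max is R' → H = 60 × (((G-B)/Δ) mod 6) = 60 × (((123-6)/152) mod 6)
  117/152 = 0.7697…
  H = 60 × 0.7697… = 46.184…° → H = 46.2°
= HSL(46.2°, 92.7%, 32.2%)


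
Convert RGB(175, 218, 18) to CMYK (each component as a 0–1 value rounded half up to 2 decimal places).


R'=175/255≈0.6863, G'=218/255≈0.8549, B'=18/255≈0.0706
K = 1 - max(R',G',B') = 1 - 218/255 = 37/255 = 0.14509… → 0.15
(1-R'-K)/(1-K) simplifies to (max-R)/max with max = 218:
C = (218-175)/218 = 43/218 = 0.19724… → 0.20
M = (218-218)/218 = 0/218 = 0 → 0.00
Y = (218-18)/218 = 200/218 = 0.91743… → 0.92
= CMYK(0.20, 0.00, 0.92, 0.15)


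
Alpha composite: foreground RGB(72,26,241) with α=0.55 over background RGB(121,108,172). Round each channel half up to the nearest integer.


C = α×F + (1-α)×B, with 1-α = 0.45
R: 0.55×72 + 0.45×121 = 39.60 + 54.45 = 94.05 → 94
G: 0.55×26 + 0.45×108 = 14.30 + 48.60 = 62.90 → 63
B: 0.55×241 + 0.45×172 = 132.55 + 77.40 = 209.95 → 210
= RGB(94, 63, 210)


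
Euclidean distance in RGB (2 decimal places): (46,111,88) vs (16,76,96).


d = √[(R₁-R₂)² + (G₁-G₂)² + (B₁-B₂)²]
d = √[(46-16)² + (111-76)² + (88-96)²]
d = √[900 + 1225 + 64]
d = √2189
d ≈ 46.79


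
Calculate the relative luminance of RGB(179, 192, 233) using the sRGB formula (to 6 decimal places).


Linearize each channel (sRGB transfer function): c = v/255; c_lin = c/12.92 if c ≤ 0.04045, else ((c+0.055)/1.055)^2.4
  R: 179/255 ≈ 0.701961 > 0.04045 → ((0.701961+0.055)/1.055)^2.4 ≈ 0.450786
  G: 192/255 ≈ 0.752941 > 0.04045 → ((0.752941+0.055)/1.055)^2.4 ≈ 0.527115
  B: 233/255 ≈ 0.913725 > 0.04045 → ((0.913725+0.055)/1.055)^2.4 ≈ 0.814847
R_lin = 0.450786, G_lin = 0.527115, B_lin = 0.814847
L = 0.2126×R + 0.7152×G + 0.0722×B
L = 0.2126×0.450786 + 0.7152×0.527115 + 0.0722×0.814847
L ≈ 0.531662


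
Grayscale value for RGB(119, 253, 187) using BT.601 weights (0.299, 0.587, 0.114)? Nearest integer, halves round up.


Gray = 0.299×R + 0.587×G + 0.114×B
Gray = 0.299×119 + 0.587×253 + 0.114×187
Gray = 35.581 + 148.511 + 21.318
Gray = 205.410 → round half up → 205
Gray = 205


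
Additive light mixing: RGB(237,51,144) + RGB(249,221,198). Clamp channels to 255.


Additive: each channel = min(255, C₁+C₂)
R: 237+249 = 486 → 255
G: 51+221 = 272 → 255
B: 144+198 = 342 → 255
= RGB(255, 255, 255)


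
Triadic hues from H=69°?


Triadic: equally spaced at 120° intervals
H1 = 69°
H2 = (69 + 120) mod 360 = 189°
H3 = (69 + 240) mod 360 = 309°
Triadic = 69°, 189°, 309°


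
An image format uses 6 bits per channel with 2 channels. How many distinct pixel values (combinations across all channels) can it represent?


Total bits = 6 bits/channel × 2 channels = 12 bits
Distinct pixel values = 2^12
= 4,096 pixel values


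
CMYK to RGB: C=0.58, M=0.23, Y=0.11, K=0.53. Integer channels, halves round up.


R = 255 × (1-C) × (1-K) = 255 × 0.42 × 0.47 = 50.337 → 50
G = 255 × (1-M) × (1-K) = 255 × 0.77 × 0.47 = 92.2845 → 92
B = 255 × (1-Y) × (1-K) = 255 × 0.89 × 0.47 = 106.6665 → 107
= RGB(50, 92, 107)


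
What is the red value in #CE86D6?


Color: #CE86D6
R = CE = 206
G = 86 = 134
B = D6 = 214
Red = 206


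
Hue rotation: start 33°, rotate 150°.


New hue = (H + rotation) mod 360
New hue = (33 + 150) mod 360
= 183 mod 360
= 183°


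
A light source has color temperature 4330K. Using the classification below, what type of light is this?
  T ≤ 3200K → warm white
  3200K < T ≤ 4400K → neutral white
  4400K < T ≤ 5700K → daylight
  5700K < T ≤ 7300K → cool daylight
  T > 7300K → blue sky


Temperature: 4330K
3200K < 4330K ≤ 4400K → neutral white
Classification: neutral white


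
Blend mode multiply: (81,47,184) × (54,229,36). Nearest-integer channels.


Multiply: C = A×B/255, rounded to nearest integer
R: 81×54/255 = 4374/255 ≈ 17.153 → 17
G: 47×229/255 = 10763/255 ≈ 42.208 → 42
B: 184×36/255 = 6624/255 ≈ 25.976 → 26
= RGB(17, 42, 26)


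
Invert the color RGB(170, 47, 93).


Invert: (255-R, 255-G, 255-B)
R: 255-170 = 85
G: 255-47 = 208
B: 255-93 = 162
= RGB(85, 208, 162)


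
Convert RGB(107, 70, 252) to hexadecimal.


R = 107 → 6B (hex)
G = 70 → 46 (hex)
B = 252 → FC (hex)
Hex = #6B46FC


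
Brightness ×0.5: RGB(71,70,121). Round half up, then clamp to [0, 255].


Multiply each channel by 0.5, round half up, clamp to [0, 255]
R: 71×0.5 = 35.5 → round → 36
G: 70×0.5 = 35
B: 121×0.5 = 60.5 → round → 61
= RGB(36, 35, 61)


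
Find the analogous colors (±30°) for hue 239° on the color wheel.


Base hue: 239°
Left analog: (239 - 30) mod 360 = 209°
Right analog: (239 + 30) mod 360 = 269°
Analogous hues = 209° and 269°


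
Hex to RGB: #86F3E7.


86 → 134 (R)
F3 → 243 (G)
E7 → 231 (B)
= RGB(134, 243, 231)


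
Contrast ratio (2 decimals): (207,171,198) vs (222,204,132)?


Linearize each sRGB channel c=v/255: c/12.92 if c ≤ 0.04045 else ((c+0.055)/1.055)^2.4
L = 0.2126×R_lin + 0.7152×G_lin + 0.0722×B_lin
Color 1 (207,171,198):
  R=207: 207/255≈0.8118 > 0.04045 → ((0.8118+0.055)/1.055)^2.4 ≈ 0.62396
  G=171: 171/255≈0.6706 > 0.04045 → ((0.6706+0.055)/1.055)^2.4 ≈ 0.40724
  B=198: 198/255≈0.7765 > 0.04045 → ((0.7765+0.055)/1.055)^2.4 ≈ 0.56471
  L1 = 0.2126×0.62396 + 0.7152×0.40724 + 0.0722×0.56471 ≈ 0.46468
Color 2 (222,204,132):
  R=222: 222/255≈0.8706 > 0.04045 → ((0.8706+0.055)/1.055)^2.4 ≈ 0.73046
  G=204: 204/255≈0.8000 > 0.04045 → ((0.8000+0.055)/1.055)^2.4 ≈ 0.60383
  B=132: 132/255≈0.5176 > 0.04045 → ((0.5176+0.055)/1.055)^2.4 ≈ 0.23074
  L2 = 0.2126×0.73046 + 0.7152×0.60383 + 0.0722×0.23074 ≈ 0.60381
Lighter = 0.60381, Darker = 0.46468
Ratio = (L_lighter + 0.05) / (L_darker + 0.05)
Ratio = (0.60381 + 0.05) / (0.46468 + 0.05) = 0.65381 / 0.51468 ≈ 1.2703
Ratio ≈ 1.27:1


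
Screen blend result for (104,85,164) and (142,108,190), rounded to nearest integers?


Screen: C = 255 - (255-A)×(255-B)/255, rounded to nearest integer
R: 255 - (255-104)×(255-142)/255 = 255 - 17063/255 ≈ 255 - 66.914 = 188.086 → 188
G: 255 - (255-85)×(255-108)/255 = 255 - 24990/255 ≈ 255 - 98.000 = 157.000 → 157
B: 255 - (255-164)×(255-190)/255 = 255 - 5915/255 ≈ 255 - 23.196 = 231.804 → 232
= RGB(188, 157, 232)


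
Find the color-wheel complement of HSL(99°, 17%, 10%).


Complement = opposite side of color wheel = hue + 180°
H' = (99 + 180) mod 360 = 279°
S and L unchanged.
= HSL(279°, 17%, 10%)


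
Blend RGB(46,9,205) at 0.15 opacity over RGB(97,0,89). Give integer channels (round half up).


C = α×F + (1-α)×B, with 1-α = 0.85
R: 0.15×46 + 0.85×97 = 6.90 + 82.45 = 89.35 → 89
G: 0.15×9 + 0.85×0 = 1.35 + 0.00 = 1.35 → 1
B: 0.15×205 + 0.85×89 = 30.75 + 75.65 = 106.40 → 106
= RGB(89, 1, 106)


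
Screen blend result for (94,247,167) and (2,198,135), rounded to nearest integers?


Screen: C = 255 - (255-A)×(255-B)/255, rounded to nearest integer
R: 255 - (255-94)×(255-2)/255 = 255 - 40733/255 ≈ 255 - 159.737 = 95.263 → 95
G: 255 - (255-247)×(255-198)/255 = 255 - 456/255 ≈ 255 - 1.788 = 253.212 → 253
B: 255 - (255-167)×(255-135)/255 = 255 - 10560/255 ≈ 255 - 41.412 = 213.588 → 214
= RGB(95, 253, 214)


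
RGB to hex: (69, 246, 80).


R = 69 → 45 (hex)
G = 246 → F6 (hex)
B = 80 → 50 (hex)
Hex = #45F650


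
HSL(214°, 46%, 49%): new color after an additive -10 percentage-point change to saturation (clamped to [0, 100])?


Original S = 46%
Adjustment = -10 percentage points
New S = 46 + (-10) = 36
Clamp to [0, 100] → 36
= HSL(214°, 36%, 49%)


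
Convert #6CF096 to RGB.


6C → 108 (R)
F0 → 240 (G)
96 → 150 (B)
= RGB(108, 240, 150)


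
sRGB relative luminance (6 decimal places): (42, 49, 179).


Linearize each channel (sRGB transfer function): c = v/255; c_lin = c/12.92 if c ≤ 0.04045, else ((c+0.055)/1.055)^2.4
  R: 42/255 ≈ 0.164706 > 0.04045 → ((0.164706+0.055)/1.055)^2.4 ≈ 0.023153
  G: 49/255 ≈ 0.192157 > 0.04045 → ((0.192157+0.055)/1.055)^2.4 ≈ 0.030713
  B: 179/255 ≈ 0.701961 > 0.04045 → ((0.701961+0.055)/1.055)^2.4 ≈ 0.450786
R_lin = 0.023153, G_lin = 0.030713, B_lin = 0.450786
L = 0.2126×R + 0.7152×G + 0.0722×B
L = 0.2126×0.023153 + 0.7152×0.030713 + 0.0722×0.450786
L ≈ 0.059435


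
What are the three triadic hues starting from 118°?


Triadic: equally spaced at 120° intervals
H1 = 118°
H2 = (118 + 120) mod 360 = 238°
H3 = (118 + 240) mod 360 = 358°
Triadic = 118°, 238°, 358°


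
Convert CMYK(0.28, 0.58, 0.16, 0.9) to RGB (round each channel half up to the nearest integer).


R = 255 × (1-C) × (1-K) = 255 × 0.72 × 0.10 = 18.36 → 18
G = 255 × (1-M) × (1-K) = 255 × 0.42 × 0.10 = 10.71 → 11
B = 255 × (1-Y) × (1-K) = 255 × 0.84 × 0.10 = 21.42 → 21
= RGB(18, 11, 21)


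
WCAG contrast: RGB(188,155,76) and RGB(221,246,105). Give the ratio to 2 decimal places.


Linearize each sRGB channel c=v/255: c/12.92 if c ≤ 0.04045 else ((c+0.055)/1.055)^2.4
L = 0.2126×R_lin + 0.7152×G_lin + 0.0722×B_lin
Color 1 (188,155,76):
  R=188: 188/255≈0.7373 > 0.04045 → ((0.7373+0.055)/1.055)^2.4 ≈ 0.50289
  G=155: 155/255≈0.6078 > 0.04045 → ((0.6078+0.055)/1.055)^2.4 ≈ 0.32778
  B=76: 76/255≈0.2980 > 0.04045 → ((0.2980+0.055)/1.055)^2.4 ≈ 0.07227
  L1 = 0.2126×0.50289 + 0.7152×0.32778 + 0.0722×0.07227 ≈ 0.34656
Color 2 (221,246,105):
  R=221: 221/255≈0.8667 > 0.04045 → ((0.8667+0.055)/1.055)^2.4 ≈ 0.72306
  G=246: 246/255≈0.9647 > 0.04045 → ((0.9647+0.055)/1.055)^2.4 ≈ 0.92158
  B=105: 105/255≈0.4118 > 0.04045 → ((0.4118+0.055)/1.055)^2.4 ≈ 0.14126
  L2 = 0.2126×0.72306 + 0.7152×0.92158 + 0.0722×0.14126 ≈ 0.82304
Lighter = 0.82304, Darker = 0.34656
Ratio = (L_lighter + 0.05) / (L_darker + 0.05)
Ratio = (0.82304 + 0.05) / (0.34656 + 0.05) = 0.87304 / 0.39656 ≈ 2.2015
Ratio ≈ 2.20:1


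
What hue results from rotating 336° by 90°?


New hue = (H + rotation) mod 360
New hue = (336 + 90) mod 360
= 426 mod 360
= 66°


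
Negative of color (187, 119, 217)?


Invert: (255-R, 255-G, 255-B)
R: 255-187 = 68
G: 255-119 = 136
B: 255-217 = 38
= RGB(68, 136, 38)


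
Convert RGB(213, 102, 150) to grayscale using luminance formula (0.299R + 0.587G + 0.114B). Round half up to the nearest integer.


Gray = 0.299×R + 0.587×G + 0.114×B
Gray = 0.299×213 + 0.587×102 + 0.114×150
Gray = 63.687 + 59.874 + 17.100
Gray = 140.661 → round half up → 141
Gray = 141


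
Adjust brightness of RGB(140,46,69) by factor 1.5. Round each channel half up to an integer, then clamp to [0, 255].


Multiply each channel by 1.5, round half up, clamp to [0, 255]
R: 140×1.5 = 210
G: 46×1.5 = 69
B: 69×1.5 = 103.5 → round → 104
= RGB(210, 69, 104)


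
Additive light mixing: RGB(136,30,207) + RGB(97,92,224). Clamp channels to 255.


Additive: each channel = min(255, C₁+C₂)
R: 136+97 = 233 → 233
G: 30+92 = 122 → 122
B: 207+224 = 431 → 255
= RGB(233, 122, 255)


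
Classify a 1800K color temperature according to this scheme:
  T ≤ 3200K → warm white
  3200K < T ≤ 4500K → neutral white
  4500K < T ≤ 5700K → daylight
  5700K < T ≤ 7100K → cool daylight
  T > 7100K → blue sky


Temperature: 1800K
1800K ≤ 3200K → warm white
Classification: warm white


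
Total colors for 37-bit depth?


Colors = 2^bits = 2^37
= 137,438,953,472 colors


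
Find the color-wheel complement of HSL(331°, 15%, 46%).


Complement = opposite side of color wheel = hue + 180°
H' = (331 + 180) mod 360 = 151°
S and L unchanged.
= HSL(151°, 15%, 46%)


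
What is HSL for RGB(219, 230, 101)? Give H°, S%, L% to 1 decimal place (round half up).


Normalize: R'=219/255≈0.8588, G'=230/255≈0.9020, B'=101/255≈0.3961
Max=230/255, Min=101/255, Δ=Max-Min=129/255
L = (Max+Min)/2 = (230+101)/510 = 331/510 = 0.64901… → L = 64.9%
L > 0.5 → S = Δ/(2-Max-Min) = 129/(510-230-101) = 129/179 = 0.72067… → S = 72.1%
(the 1/255 factors cancel in S and H, so raw channel differences can be used)
Max is G' → H = 60 × ((B-R)/Δ + 2) = 60 × ((101-219)/129 + 2)
  -118/129 + 2 = -0.9147… + 2 = 1.0852…
  H = 60 × 1.0852… = 65.116…° → H = 65.1°
= HSL(65.1°, 72.1%, 64.9%)


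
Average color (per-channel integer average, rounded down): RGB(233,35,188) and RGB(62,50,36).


Midpoint: each channel = ⌊(C₁+C₂)/2⌋
R: ⌊(233+62)/2⌋ = 147
G: ⌊(35+50)/2⌋ = 42
B: ⌊(188+36)/2⌋ = 112
= RGB(147, 42, 112)


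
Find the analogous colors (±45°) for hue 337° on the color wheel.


Base hue: 337°
Left analog: (337 - 45) mod 360 = 292°
Right analog: (337 + 45) mod 360 = 22°
Analogous hues = 292° and 22°


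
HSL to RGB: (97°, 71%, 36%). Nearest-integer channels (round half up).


H=97°, S=0.71, L=0.36
C = (1-|2L-1|)×S = (1-|-0.28|)×0.71 = 0.5112
H' = H/60 = 97/60 ≈ 1.6167; X = C×(1-|H' mod 2 - 1|) = 0.19596
m = L - C/2 = 0.36 - 0.2556 = 0.1044
Sector ⌊H'⌋ = 1 → (R',G',B') = (0.19596, 0.5112, 0.0)
RGB = ((R'+m)×255, (G'+m)×255, (B'+m)×255) = (76.5918, 156.978, 26.622)
Round half up → RGB(77, 157, 27)


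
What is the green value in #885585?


Color: #885585
R = 88 = 136
G = 55 = 85
B = 85 = 133
Green = 85


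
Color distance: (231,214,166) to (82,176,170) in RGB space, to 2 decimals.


d = √[(R₁-R₂)² + (G₁-G₂)² + (B₁-B₂)²]
d = √[(231-82)² + (214-176)² + (166-170)²]
d = √[22201 + 1444 + 16]
d = √23661
d ≈ 153.82


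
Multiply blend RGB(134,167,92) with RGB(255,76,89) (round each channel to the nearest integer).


Multiply: C = A×B/255, rounded to nearest integer
R: 134×255/255 = 34170/255 ≈ 134.000 → 134
G: 167×76/255 = 12692/255 ≈ 49.773 → 50
B: 92×89/255 = 8188/255 ≈ 32.110 → 32
= RGB(134, 50, 32)


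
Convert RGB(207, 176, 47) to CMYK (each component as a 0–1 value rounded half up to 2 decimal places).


R'=207/255≈0.8118, G'=176/255≈0.6902, B'=47/255≈0.1843
K = 1 - max(R',G',B') = 1 - 207/255 = 48/255 = 0.18823… → 0.19
(1-R'-K)/(1-K) simplifies to (max-R)/max with max = 207:
C = (207-207)/207 = 0/207 = 0 → 0.00
M = (207-176)/207 = 31/207 = 0.14975… → 0.15
Y = (207-47)/207 = 160/207 = 0.77294… → 0.77
= CMYK(0.00, 0.15, 0.77, 0.19)


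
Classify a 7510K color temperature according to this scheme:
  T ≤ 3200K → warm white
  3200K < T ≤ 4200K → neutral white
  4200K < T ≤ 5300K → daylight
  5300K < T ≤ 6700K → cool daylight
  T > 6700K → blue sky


Temperature: 7510K
7510K > 6700K → blue sky
Classification: blue sky


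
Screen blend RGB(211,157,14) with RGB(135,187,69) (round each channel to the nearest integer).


Screen: C = 255 - (255-A)×(255-B)/255, rounded to nearest integer
R: 255 - (255-211)×(255-135)/255 = 255 - 5280/255 ≈ 255 - 20.706 = 234.294 → 234
G: 255 - (255-157)×(255-187)/255 = 255 - 6664/255 ≈ 255 - 26.133 = 228.867 → 229
B: 255 - (255-14)×(255-69)/255 = 255 - 44826/255 ≈ 255 - 175.788 = 79.212 → 79
= RGB(234, 229, 79)


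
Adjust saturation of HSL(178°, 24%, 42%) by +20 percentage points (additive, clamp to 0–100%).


Original S = 24%
Adjustment = +20 percentage points
New S = 24 + (20) = 44
Clamp to [0, 100] → 44
= HSL(178°, 44%, 42%)


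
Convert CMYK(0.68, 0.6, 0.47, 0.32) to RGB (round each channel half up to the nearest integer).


R = 255 × (1-C) × (1-K) = 255 × 0.32 × 0.68 = 55.488 → 55
G = 255 × (1-M) × (1-K) = 255 × 0.40 × 0.68 = 69.36 → 69
B = 255 × (1-Y) × (1-K) = 255 × 0.53 × 0.68 = 91.902 → 92
= RGB(55, 69, 92)


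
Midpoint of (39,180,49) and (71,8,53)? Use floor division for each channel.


Midpoint: each channel = ⌊(C₁+C₂)/2⌋
R: ⌊(39+71)/2⌋ = 55
G: ⌊(180+8)/2⌋ = 94
B: ⌊(49+53)/2⌋ = 51
= RGB(55, 94, 51)


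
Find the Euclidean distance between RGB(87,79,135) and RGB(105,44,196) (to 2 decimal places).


d = √[(R₁-R₂)² + (G₁-G₂)² + (B₁-B₂)²]
d = √[(87-105)² + (79-44)² + (135-196)²]
d = √[324 + 1225 + 3721]
d = √5270
d ≈ 72.59


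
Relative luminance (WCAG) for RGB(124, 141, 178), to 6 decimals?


Linearize each channel (sRGB transfer function): c = v/255; c_lin = c/12.92 if c ≤ 0.04045, else ((c+0.055)/1.055)^2.4
  R: 124/255 ≈ 0.486275 > 0.04045 → ((0.486275+0.055)/1.055)^2.4 ≈ 0.201556
  G: 141/255 ≈ 0.552941 > 0.04045 → ((0.552941+0.055)/1.055)^2.4 ≈ 0.266356
  B: 178/255 ≈ 0.698039 > 0.04045 → ((0.698039+0.055)/1.055)^2.4 ≈ 0.445201
R_lin = 0.201556, G_lin = 0.266356, B_lin = 0.445201
L = 0.2126×R + 0.7152×G + 0.0722×B
L = 0.2126×0.201556 + 0.7152×0.266356 + 0.0722×0.445201
L ≈ 0.265492


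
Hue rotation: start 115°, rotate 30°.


New hue = (H + rotation) mod 360
New hue = (115 + 30) mod 360
= 145 mod 360
= 145°


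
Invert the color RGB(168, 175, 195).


Invert: (255-R, 255-G, 255-B)
R: 255-168 = 87
G: 255-175 = 80
B: 255-195 = 60
= RGB(87, 80, 60)


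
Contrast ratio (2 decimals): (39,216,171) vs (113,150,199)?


Linearize each sRGB channel c=v/255: c/12.92 if c ≤ 0.04045 else ((c+0.055)/1.055)^2.4
L = 0.2126×R_lin + 0.7152×G_lin + 0.0722×B_lin
Color 1 (39,216,171):
  R=39: 39/255≈0.1529 > 0.04045 → ((0.1529+0.055)/1.055)^2.4 ≈ 0.02029
  G=216: 216/255≈0.8471 > 0.04045 → ((0.8471+0.055)/1.055)^2.4 ≈ 0.68669
  B=171: 171/255≈0.6706 > 0.04045 → ((0.6706+0.055)/1.055)^2.4 ≈ 0.40724
  L1 = 0.2126×0.02029 + 0.7152×0.68669 + 0.0722×0.40724 ≈ 0.52483
Color 2 (113,150,199):
  R=113: 113/255≈0.4431 > 0.04045 → ((0.4431+0.055)/1.055)^2.4 ≈ 0.16513
  G=150: 150/255≈0.5882 > 0.04045 → ((0.5882+0.055)/1.055)^2.4 ≈ 0.30499
  B=199: 199/255≈0.7804 > 0.04045 → ((0.7804+0.055)/1.055)^2.4 ≈ 0.57112
  L2 = 0.2126×0.16513 + 0.7152×0.30499 + 0.0722×0.57112 ≈ 0.29447
Lighter = 0.52483, Darker = 0.29447
Ratio = (L_lighter + 0.05) / (L_darker + 0.05)
Ratio = (0.52483 + 0.05) / (0.29447 + 0.05) = 0.57483 / 0.34447 ≈ 1.6688
Ratio ≈ 1.67:1


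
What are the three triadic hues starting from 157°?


Triadic: equally spaced at 120° intervals
H1 = 157°
H2 = (157 + 120) mod 360 = 277°
H3 = (157 + 240) mod 360 = 37°
Triadic = 157°, 277°, 37°


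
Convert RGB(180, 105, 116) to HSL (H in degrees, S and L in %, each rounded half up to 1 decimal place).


Normalize: R'=180/255≈0.7059, G'=105/255≈0.4118, B'=116/255≈0.4549
Max=180/255, Min=105/255, Δ=Max-Min=75/255
L = (Max+Min)/2 = (180+105)/510 = 285/510 = 0.55882… → L = 55.9%
L > 0.5 → S = Δ/(2-Max-Min) = 75/(510-180-105) = 75/225 = 0.33333… → S = 33.3%
(the 1/255 factors cancel in S and H, so raw channel differences can be used)
Max is R' → H = 60 × (((G-B)/Δ) mod 6) = 60 × (((105-116)/75) mod 6)
  (-11)/75 = -0.1466…; negative, so add 6 → 5.8533…
  H = 60 × 5.8533… = 351.2° → H = 351.2°
= HSL(351.2°, 33.3%, 55.9%)


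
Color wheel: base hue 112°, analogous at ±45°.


Base hue: 112°
Left analog: (112 - 45) mod 360 = 67°
Right analog: (112 + 45) mod 360 = 157°
Analogous hues = 67° and 157°


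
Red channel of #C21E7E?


Color: #C21E7E
R = C2 = 194
G = 1E = 30
B = 7E = 126
Red = 194


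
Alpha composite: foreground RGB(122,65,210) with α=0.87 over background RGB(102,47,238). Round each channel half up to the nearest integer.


C = α×F + (1-α)×B, with 1-α = 0.13
R: 0.87×122 + 0.13×102 = 106.14 + 13.26 = 119.40 → 119
G: 0.87×65 + 0.13×47 = 56.55 + 6.11 = 62.66 → 63
B: 0.87×210 + 0.13×238 = 182.70 + 30.94 = 213.64 → 214
= RGB(119, 63, 214)


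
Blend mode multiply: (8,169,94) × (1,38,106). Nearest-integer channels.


Multiply: C = A×B/255, rounded to nearest integer
R: 8×1/255 = 8/255 ≈ 0.031 → 0
G: 169×38/255 = 6422/255 ≈ 25.184 → 25
B: 94×106/255 = 9964/255 ≈ 39.075 → 39
= RGB(0, 25, 39)


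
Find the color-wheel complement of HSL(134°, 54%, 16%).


Complement = opposite side of color wheel = hue + 180°
H' = (134 + 180) mod 360 = 314°
S and L unchanged.
= HSL(314°, 54%, 16%)


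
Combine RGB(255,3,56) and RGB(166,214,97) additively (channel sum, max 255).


Additive: each channel = min(255, C₁+C₂)
R: 255+166 = 421 → 255
G: 3+214 = 217 → 217
B: 56+97 = 153 → 153
= RGB(255, 217, 153)


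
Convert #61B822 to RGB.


61 → 97 (R)
B8 → 184 (G)
22 → 34 (B)
= RGB(97, 184, 34)


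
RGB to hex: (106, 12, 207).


R = 106 → 6A (hex)
G = 12 → 0C (hex)
B = 207 → CF (hex)
Hex = #6A0CCF


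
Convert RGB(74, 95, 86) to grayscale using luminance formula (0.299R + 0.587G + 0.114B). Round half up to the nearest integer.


Gray = 0.299×R + 0.587×G + 0.114×B
Gray = 0.299×74 + 0.587×95 + 0.114×86
Gray = 22.126 + 55.765 + 9.804
Gray = 87.695 → round half up → 88
Gray = 88


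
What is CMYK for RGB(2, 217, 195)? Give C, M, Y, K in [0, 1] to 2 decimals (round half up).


R'=2/255≈0.0078, G'=217/255≈0.8510, B'=195/255≈0.7647
K = 1 - max(R',G',B') = 1 - 217/255 = 38/255 = 0.14901… → 0.15
(1-R'-K)/(1-K) simplifies to (max-R)/max with max = 217:
C = (217-2)/217 = 215/217 = 0.99078… → 0.99
M = (217-217)/217 = 0/217 = 0 → 0.00
Y = (217-195)/217 = 22/217 = 0.10138… → 0.10
= CMYK(0.99, 0.00, 0.10, 0.15)


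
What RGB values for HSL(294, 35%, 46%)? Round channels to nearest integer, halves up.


H=294°, S=0.35, L=0.46
C = (1-|2L-1|)×S = (1-|-0.08|)×0.35 = 0.322
H' = H/60 = 294/60 ≈ 4.9000; X = C×(1-|H' mod 2 - 1|) = 0.2898
m = L - C/2 = 0.46 - 0.161 = 0.299
Sector ⌊H'⌋ = 4 → (R',G',B') = (0.2898, 0.0, 0.322)
RGB = ((R'+m)×255, (G'+m)×255, (B'+m)×255) = (150.144, 76.245, 158.355)
Round half up → RGB(150, 76, 158)


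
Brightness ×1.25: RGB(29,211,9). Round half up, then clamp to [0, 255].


Multiply each channel by 1.25, round half up, clamp to [0, 255]
R: 29×1.25 = 36.25 → round → 36
G: 211×1.25 = 263.75 → round → 264 → clamp → 255
B: 9×1.25 = 11.25 → round → 11
= RGB(36, 255, 11)


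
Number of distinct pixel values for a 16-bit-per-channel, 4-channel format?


Total bits = 16 bits/channel × 4 channels = 64 bits
Distinct pixel values = 2^64
= 18,446,744,073,709,551,616 pixel values


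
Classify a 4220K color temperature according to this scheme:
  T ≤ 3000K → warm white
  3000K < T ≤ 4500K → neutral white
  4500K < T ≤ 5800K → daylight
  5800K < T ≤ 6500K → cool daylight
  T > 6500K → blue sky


Temperature: 4220K
3000K < 4220K ≤ 4500K → neutral white
Classification: neutral white


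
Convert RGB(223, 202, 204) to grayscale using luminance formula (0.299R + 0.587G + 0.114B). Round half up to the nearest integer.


Gray = 0.299×R + 0.587×G + 0.114×B
Gray = 0.299×223 + 0.587×202 + 0.114×204
Gray = 66.677 + 118.574 + 23.256
Gray = 208.507 → round half up → 209
Gray = 209


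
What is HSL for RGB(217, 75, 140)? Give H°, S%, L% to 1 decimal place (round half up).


Normalize: R'=217/255≈0.8510, G'=75/255≈0.2941, B'=140/255≈0.5490
Max=217/255, Min=75/255, Δ=Max-Min=142/255
L = (Max+Min)/2 = (217+75)/510 = 292/510 = 0.57254… → L = 57.3%
L > 0.5 → S = Δ/(2-Max-Min) = 142/(510-217-75) = 142/218 = 0.65137… → S = 65.1%
(the 1/255 factors cancel in S and H, so raw channel differences can be used)
Max is R' → H = 60 × (((G-B)/Δ) mod 6) = 60 × (((75-140)/142) mod 6)
  (-65)/142 = -0.4577…; negative, so add 6 → 5.5422…
  H = 60 × 5.5422… = 332.535…° → H = 332.5°
= HSL(332.5°, 65.1%, 57.3%)


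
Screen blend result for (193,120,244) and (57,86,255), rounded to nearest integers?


Screen: C = 255 - (255-A)×(255-B)/255, rounded to nearest integer
R: 255 - (255-193)×(255-57)/255 = 255 - 12276/255 ≈ 255 - 48.141 = 206.859 → 207
G: 255 - (255-120)×(255-86)/255 = 255 - 22815/255 ≈ 255 - 89.471 = 165.529 → 166
B: 255 - (255-244)×(255-255)/255 = 255 - 0/255 ≈ 255 - 0.000 = 255.000 → 255
= RGB(207, 166, 255)
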